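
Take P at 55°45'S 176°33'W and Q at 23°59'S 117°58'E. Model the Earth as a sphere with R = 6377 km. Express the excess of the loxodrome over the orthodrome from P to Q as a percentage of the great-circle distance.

2.6%

Great circle: σ = 0.9892 rad → d_gc = Rσ = 6308.1 km
Rhumb: Δφ = +0.5544, Δλ = -1.1429, Δψ = +0.7459, q = Δφ/Δψ = 0.7433 → d_rh = R√(Δφ²+q²Δλ²) = 6469.1 km
Excess = (6469.1 − 6308.1) / 6308.1 = 161.0 / 6308.1 = 2.552% ≈ 2.6%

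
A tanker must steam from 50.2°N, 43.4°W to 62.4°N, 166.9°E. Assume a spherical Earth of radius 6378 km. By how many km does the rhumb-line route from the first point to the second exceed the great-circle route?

2029 km

Great circle: cos σ = sin φ₁ sin φ₂ + cos φ₁ cos φ₂ cos Δλ,  σ = 1.1320 rad → d_gc = 7220.2 km
Rhumb line: Δψ = +0.3878, q = Δφ/Δψ = 0.5490, d_rh = R√(Δφ²+q²Δλ²) = 9249.4 km
Excess = 9249.4 − 7220.2 = 2029.2 ≈ 2029 km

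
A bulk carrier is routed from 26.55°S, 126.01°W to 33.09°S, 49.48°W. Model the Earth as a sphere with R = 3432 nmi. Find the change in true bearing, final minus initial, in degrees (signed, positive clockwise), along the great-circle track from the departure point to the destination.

-42.9°

Initial bearing θ₁ = atan2(sin Δλ cos φ₂, cos φ₁ sin φ₂ − sin φ₁ cos φ₂ cos Δλ) = 116.21°
Final bearing θ₂ = (initial bearing from the destination back to the start) + 180° = 73.32°
Δθ = θ₂ − θ₁ = -42.9°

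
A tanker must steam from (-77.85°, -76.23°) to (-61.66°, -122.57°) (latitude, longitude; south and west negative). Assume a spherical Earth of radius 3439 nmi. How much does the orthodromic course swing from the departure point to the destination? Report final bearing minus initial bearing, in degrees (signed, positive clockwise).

+44.2°

Initial bearing θ₁ = atan2(sin Δλ cos φ₂, cos φ₁ sin φ₂ − sin φ₁ cos φ₂ cos Δλ) = 291.48°
Final bearing θ₂ = (initial bearing from the destination back to the start) + 180° = 335.63°
Δθ = θ₂ − θ₁ = +44.2°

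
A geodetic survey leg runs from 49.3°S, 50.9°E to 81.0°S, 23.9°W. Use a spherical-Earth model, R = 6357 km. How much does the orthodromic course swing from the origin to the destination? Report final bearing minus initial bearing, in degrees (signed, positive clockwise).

+71.6°

At departure: θ₁ = atan2(sin Δλ cos φ₂, cos φ₁ sin φ₂ − sin φ₁ cos φ₂ cos Δλ) = 193.84°
At arrival: θ₂ = atan2(sin Δλ cos φ₁, −cos φ₂ sin φ₁ + sin φ₂ cos φ₁ cos Δλ) = 265.43°
Δθ = θ₂ − θ₁ = +71.6°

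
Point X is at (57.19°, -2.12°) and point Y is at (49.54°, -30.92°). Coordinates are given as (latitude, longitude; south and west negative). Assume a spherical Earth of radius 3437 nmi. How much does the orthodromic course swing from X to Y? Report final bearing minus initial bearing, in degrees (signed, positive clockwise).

At departure: θ₁ = atan2(sin Δλ cos φ₂, cos φ₁ sin φ₂ − sin φ₁ cos φ₂ cos Δλ) = 258.14°
At arrival: θ₂ = atan2(sin Δλ cos φ₁, −cos φ₂ sin φ₁ + sin φ₂ cos φ₁ cos Δλ) = 234.80°
Δθ = θ₂ − θ₁ = -23.3°

-23.3°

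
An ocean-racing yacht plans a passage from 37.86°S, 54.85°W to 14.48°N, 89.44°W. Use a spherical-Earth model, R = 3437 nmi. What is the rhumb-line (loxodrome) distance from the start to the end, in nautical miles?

Δψ = ln[tan(π/4+φ₂/2)/tan(π/4+φ₁/2)] = +0.9703;  Δφ = +0.9135 rad,  Δλ = -0.6037 rad
q = Δφ/Δψ = 0.9414
d = R·√(Δφ² + q²Δλ²) = 3437·1.07588 = 3698 nmi

3698 nmi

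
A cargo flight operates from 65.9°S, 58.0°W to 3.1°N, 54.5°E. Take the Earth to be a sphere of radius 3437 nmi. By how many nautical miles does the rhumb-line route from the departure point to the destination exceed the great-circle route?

446 nmi

Great circle: cos σ = sin φ₁ sin φ₂ + cos φ₁ cos φ₂ cos Δλ,  σ = 1.7777 rad → d_gc = 6109.84 nmi
Rhumb line: Δψ = +1.5984, q = Δφ/Δψ = 0.7534, d_rh = R√(Δφ²+q²Δλ²) = 6556.27 nmi
Excess = 6556.27 − 6109.84 = 446.43 ≈ 446 nmi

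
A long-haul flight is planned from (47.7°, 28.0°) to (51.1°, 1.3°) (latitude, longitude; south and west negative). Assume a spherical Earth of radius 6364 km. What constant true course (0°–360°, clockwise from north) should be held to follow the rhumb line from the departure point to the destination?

Meridional parts: M(φ₁)=+0.9497, M(φ₂)=+1.0409 → ΔM = +0.0912;  Δλ = -0.4660 rad
tan C = Δλ / ΔM = -5.1077 → C = 281.08°

281.1°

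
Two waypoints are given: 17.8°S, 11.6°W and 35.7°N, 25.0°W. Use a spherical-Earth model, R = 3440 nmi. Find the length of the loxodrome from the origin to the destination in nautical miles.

Rhumb course C = atan2(Δλ, Δψ) with Δψ = ln[tan(π/4+φ₂/2)/tan(π/4+φ₁/2)] = +0.9836, Δλ = -0.2339 → C = 346.63°
d = R·|Δφ| / |cos C| = 3440·0.93375 / 0.97288 = 3302 nmi

3302 nmi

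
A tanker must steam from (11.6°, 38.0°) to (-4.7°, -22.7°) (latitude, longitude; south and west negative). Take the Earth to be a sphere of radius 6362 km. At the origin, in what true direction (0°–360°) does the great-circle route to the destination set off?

θ = atan2( sin Δλ·cos φ₂ ,  cos φ₁ sin φ₂ − sin φ₁ cos φ₂ cos Δλ )
  = atan2(-0.8691, -0.1783) = 258.40°

258.4°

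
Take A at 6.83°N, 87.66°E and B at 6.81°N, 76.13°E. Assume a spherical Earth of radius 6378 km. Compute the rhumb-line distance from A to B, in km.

Δψ = ln[tan(π/4+φ₂/2)/tan(π/4+φ₁/2)] = -0.0004;  Δφ = -0.0003 rad,  Δλ = -0.2012 rad
q = Δφ/Δψ = 0.9929
d = R·√(Δφ² + q²Δλ²) = 6378·0.19981 = 1274 km

1274 km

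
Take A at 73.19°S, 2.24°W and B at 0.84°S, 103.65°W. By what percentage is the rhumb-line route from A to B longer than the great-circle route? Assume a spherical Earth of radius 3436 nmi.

Great circle: σ = 1.6140 rad → d_gc = Rσ = 5545.6 nmi
Rhumb: Δφ = +1.2627, Δλ = -1.7699, Δψ = +1.8975, q = Δφ/Δψ = 0.6655 → d_rh = R√(Δφ²+q²Δλ²) = 5933.3 nmi
Excess = (5933.3 − 5545.6) / 5545.6 = 387.7 / 5545.6 = 6.99% ≈ 7.0%

7.0%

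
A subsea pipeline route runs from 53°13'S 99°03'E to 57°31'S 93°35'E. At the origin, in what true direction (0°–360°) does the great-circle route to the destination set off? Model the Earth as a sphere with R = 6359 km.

213.6°

θ = atan2( sin Δλ·cos φ₂ ,  cos φ₁ sin φ₂ − sin φ₁ cos φ₂ cos Δλ )
  = atan2(-0.0512, -0.0769) = 213.62°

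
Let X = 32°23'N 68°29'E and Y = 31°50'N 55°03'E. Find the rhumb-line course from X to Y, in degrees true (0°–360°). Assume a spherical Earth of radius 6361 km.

Meridional parts: M(φ₁)=+0.5979, M(φ₂)=+0.5866 → ΔM = -0.0113;  Δλ = -0.2345 rad
tan C = Δλ / ΔM = +20.6883 → C = 267.23°

267.2°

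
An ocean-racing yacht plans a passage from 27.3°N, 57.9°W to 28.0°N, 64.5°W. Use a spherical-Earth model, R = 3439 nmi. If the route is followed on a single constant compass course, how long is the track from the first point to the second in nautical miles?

Rhumb course C = atan2(Δλ, Δψ) with Δψ = ln[tan(π/4+φ₂/2)/tan(π/4+φ₁/2)] = +0.0138, Δλ = -0.1152 → C = 276.83°
d = R·|Δφ| / |cos C| = 3439·0.01222 / 0.11889 = 353 nmi

353 nmi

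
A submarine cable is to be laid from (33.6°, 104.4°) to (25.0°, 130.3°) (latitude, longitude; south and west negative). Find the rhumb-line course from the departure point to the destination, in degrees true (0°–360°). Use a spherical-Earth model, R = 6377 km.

Meridional parts: M(φ₁)=+0.6233, M(φ₂)=+0.4509 → ΔM = -0.1724;  Δλ = +0.4520 rad
tan C = Δλ / ΔM = -2.6223 → C = 110.87°

110.9°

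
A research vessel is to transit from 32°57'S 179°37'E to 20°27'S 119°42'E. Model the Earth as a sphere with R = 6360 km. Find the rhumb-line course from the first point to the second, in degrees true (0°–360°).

283.2°

Δψ = ln[tan(π/4+φ₂/2)/tan(π/4+φ₁/2)] = +0.2449
Δλ = -1.0457 rad (taken the short way round)
course = atan2(Δλ, Δψ) = 283.18°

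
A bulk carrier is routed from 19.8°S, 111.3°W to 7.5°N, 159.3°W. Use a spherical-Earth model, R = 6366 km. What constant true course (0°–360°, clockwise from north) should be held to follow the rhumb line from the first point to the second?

300.0°

Δψ = ln[tan(π/4+φ₂/2)/tan(π/4+φ₁/2)] = +0.4839
Δλ = -0.8378 rad (taken the short way round)
course = atan2(Δλ, Δψ) = 300.01°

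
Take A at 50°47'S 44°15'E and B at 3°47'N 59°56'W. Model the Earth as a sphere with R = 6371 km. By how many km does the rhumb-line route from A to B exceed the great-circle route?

409 km

Great circle: cos σ = sin φ₁ sin φ₂ + cos φ₁ cos φ₂ cos Δλ,  σ = 1.7780 rad → d_gc = 11327.5 km
Rhumb line: Δψ = +1.0982, q = Δφ/Δψ = 0.8672, d_rh = R√(Δφ²+q²Δλ²) = 11736.3 km
Excess = 11736.3 − 11327.5 = 408.8 ≈ 409 km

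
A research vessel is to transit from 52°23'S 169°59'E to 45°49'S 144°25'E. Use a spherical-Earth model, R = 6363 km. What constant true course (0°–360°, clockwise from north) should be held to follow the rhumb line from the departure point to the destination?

291.5°

Δψ = ln[tan(π/4+φ₂/2)/tan(π/4+φ₁/2)] = +0.1754
Δλ = -0.4462 rad (taken the short way round)
course = atan2(Δλ, Δψ) = 291.46°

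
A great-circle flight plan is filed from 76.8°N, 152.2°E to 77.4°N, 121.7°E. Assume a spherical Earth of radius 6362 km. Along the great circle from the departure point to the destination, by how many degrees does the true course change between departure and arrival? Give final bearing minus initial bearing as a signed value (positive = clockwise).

At departure: θ₁ = atan2(sin Δλ cos φ₂, cos φ₁ sin φ₂ − sin φ₁ cos φ₂ cos Δλ) = 289.80°
At arrival: θ₂ = atan2(sin Δλ cos φ₁, −cos φ₂ sin φ₁ + sin φ₂ cos φ₁ cos Δλ) = 260.03°
Δθ = θ₂ − θ₁ = -29.8°

-29.8°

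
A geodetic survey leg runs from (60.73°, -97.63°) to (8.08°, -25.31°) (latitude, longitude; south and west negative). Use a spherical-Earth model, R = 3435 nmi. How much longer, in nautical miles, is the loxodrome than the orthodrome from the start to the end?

Great circle: cos σ = sin φ₁ sin φ₂ + cos φ₁ cos φ₂ cos Δλ,  σ = 1.2978 rad → d_gc = 4457.9 nmi
Rhumb line: Δψ = -1.2012, q = Δφ/Δψ = 0.7650, d_rh = R√(Δφ²+q²Δλ²) = 4578.7 nmi
Excess = 4578.7 − 4457.9 = 120.8 ≈ 121 nmi

121 nmi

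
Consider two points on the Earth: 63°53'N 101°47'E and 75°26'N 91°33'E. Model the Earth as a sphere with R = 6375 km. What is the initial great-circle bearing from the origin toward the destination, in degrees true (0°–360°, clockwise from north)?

θ = atan2( sin Δλ·cos φ₂ ,  cos φ₁ sin φ₂ − sin φ₁ cos φ₂ cos Δλ )
  = atan2(-0.0447, +0.2038) = 347.63°

347.6°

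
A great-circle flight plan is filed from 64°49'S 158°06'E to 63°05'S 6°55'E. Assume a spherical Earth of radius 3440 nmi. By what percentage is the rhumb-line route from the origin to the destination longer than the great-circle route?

31.9%

Great circle: σ = 0.8787 rad → d_gc = Rσ = 3022.8 nmi
Rhumb: Δφ = +0.0303, Δλ = -2.6386, Δψ = +0.0689, q = Δφ/Δψ = 0.4390 → d_rh = R√(Δφ²+q²Δλ²) = 3986.1 nmi
Excess = (3986.1 − 3022.8) / 3022.8 = 963.3 / 3022.8 = 31.87% ≈ 31.9%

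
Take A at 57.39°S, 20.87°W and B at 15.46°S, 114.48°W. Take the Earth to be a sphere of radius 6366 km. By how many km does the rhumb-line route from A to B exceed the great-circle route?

453 km

Great circle: cos σ = sin φ₁ sin φ₂ + cos φ₁ cos φ₂ cos Δλ,  σ = 1.3778 rad → d_gc = 8770.8 km
Rhumb line: Δψ = +0.9561, q = Δφ/Δψ = 0.7654, d_rh = R√(Δφ²+q²Δλ²) = 9224.1 km
Excess = 9224.1 − 8770.8 = 453.3 ≈ 453 km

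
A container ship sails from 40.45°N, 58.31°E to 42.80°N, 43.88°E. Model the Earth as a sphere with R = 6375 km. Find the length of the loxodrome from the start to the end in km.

1228 km

Rhumb course C = atan2(Δλ, Δψ) with Δψ = ln[tan(π/4+φ₂/2)/tan(π/4+φ₁/2)] = +0.0549, Δλ = -0.2519 → C = 282.29°
d = R·|Δφ| / |cos C| = 6375·0.04102 / 0.21291 = 1228 km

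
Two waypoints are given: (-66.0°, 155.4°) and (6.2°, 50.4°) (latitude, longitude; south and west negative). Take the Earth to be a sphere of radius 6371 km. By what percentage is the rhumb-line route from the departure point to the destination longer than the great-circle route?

Great circle: σ = 1.7755 rad → d_gc = Rσ = 11312.0 km
Rhumb: Δφ = +1.2601, Δλ = -1.8326, Δψ = +1.6570, q = Δφ/Δψ = 0.7605 → d_rh = R√(Δφ²+q²Δλ²) = 11970.5 km
Excess = (11970.5 − 11312.0) / 11312.0 = 658.5 / 11312.0 = 5.82% ≈ 5.8%

5.8%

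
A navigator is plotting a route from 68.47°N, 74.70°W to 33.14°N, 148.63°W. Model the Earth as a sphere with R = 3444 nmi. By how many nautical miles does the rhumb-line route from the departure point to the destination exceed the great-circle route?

150 nmi

Great circle: cos σ = sin φ₁ sin φ₂ + cos φ₁ cos φ₂ cos Δλ,  σ = 0.9353 rad → d_gc = 3221.1 nmi
Rhumb line: Δψ = -1.0464, q = Δφ/Δψ = 0.5893, d_rh = R√(Δφ²+q²Δλ²) = 3371.5 nmi
Excess = 3371.5 − 3221.1 = 150.4 ≈ 150 nmi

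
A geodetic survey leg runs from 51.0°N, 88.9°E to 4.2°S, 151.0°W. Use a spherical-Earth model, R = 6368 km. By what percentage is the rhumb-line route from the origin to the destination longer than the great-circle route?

Great circle: σ = 1.9516 rad → d_gc = Rσ = 12427.9 km
Rhumb: Δφ = -0.9634, Δλ = +2.0961, Δψ = -1.1115, q = Δφ/Δψ = 0.8668 → d_rh = R√(Δφ²+q²Δλ²) = 13095.9 km
Excess = (13095.9 − 12427.9) / 12427.9 = 668.0 / 12427.9 = 5.38% ≈ 5.4%

5.4%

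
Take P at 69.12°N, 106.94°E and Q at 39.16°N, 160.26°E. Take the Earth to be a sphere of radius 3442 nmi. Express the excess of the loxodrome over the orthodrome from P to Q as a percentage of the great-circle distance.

2.5%

Great circle: σ = 0.7150 rad → d_gc = Rσ = 2461.0 nmi
Rhumb: Δφ = -0.5229, Δλ = +0.9306, Δψ = -0.9475, q = Δφ/Δψ = 0.5519 → d_rh = R√(Δφ²+q²Δλ²) = 2522.7 nmi
Excess = (2522.7 − 2461.0) / 2461.0 = 61.7 / 2461.0 = 2.51% ≈ 2.5%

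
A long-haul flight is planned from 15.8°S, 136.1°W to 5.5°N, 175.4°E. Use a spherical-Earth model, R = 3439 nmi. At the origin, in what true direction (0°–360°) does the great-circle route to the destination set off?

N = sin Δλ·cos φ₂ = -0.7455;  D = cos φ₁ sin φ₂ − sin φ₁ cos φ₂ cos Δλ = +0.2718
initial course = atan2(N, D) = 290.03°

290.0°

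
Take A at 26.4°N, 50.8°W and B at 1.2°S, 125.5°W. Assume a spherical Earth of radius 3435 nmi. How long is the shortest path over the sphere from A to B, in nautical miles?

4609 nmi

Haversine: a = sin²(Δφ/2)+cos φ₁ cos φ₂ sin²(Δλ/2) = 0.38650;  σ = 2·atan2(√a,√(1−a))
σ = 76.880° → d = Rσ = 3435·1.34181 = 4609 nmi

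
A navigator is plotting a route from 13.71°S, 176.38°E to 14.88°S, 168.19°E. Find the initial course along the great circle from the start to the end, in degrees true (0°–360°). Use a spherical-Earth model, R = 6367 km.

260.6°

θ = atan2( sin Δλ·cos φ₂ ,  cos φ₁ sin φ₂ − sin φ₁ cos φ₂ cos Δλ )
  = atan2(-0.1377, -0.0228) = 260.62°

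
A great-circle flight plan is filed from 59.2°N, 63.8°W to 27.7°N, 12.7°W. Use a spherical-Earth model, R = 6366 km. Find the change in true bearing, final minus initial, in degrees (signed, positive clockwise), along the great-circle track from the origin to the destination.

+37.7°

Initial bearing θ₁ = atan2(sin Δλ cos φ₂, cos φ₁ sin φ₂ − sin φ₁ cos φ₂ cos Δλ) = 109.17°
Final bearing θ₂ = (initial bearing from the destination back to the start) + 180° = 146.89°
Δθ = θ₂ − θ₁ = +37.7°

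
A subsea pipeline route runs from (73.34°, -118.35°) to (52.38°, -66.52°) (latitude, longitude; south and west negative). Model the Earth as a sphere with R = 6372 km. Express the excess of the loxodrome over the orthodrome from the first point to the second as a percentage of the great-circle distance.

2.8%

Great circle: σ = 0.5217 rad → d_gc = Rσ = 3324.2 km
Rhumb: Δφ = -0.3658, Δλ = +0.9046, Δψ = -0.8443, q = Δφ/Δψ = 0.4333 → d_rh = R√(Δφ²+q²Δλ²) = 3416.3 km
Excess = (3416.3 − 3324.2) / 3324.2 = 92.1 / 3324.2 = 2.77% ≈ 2.8%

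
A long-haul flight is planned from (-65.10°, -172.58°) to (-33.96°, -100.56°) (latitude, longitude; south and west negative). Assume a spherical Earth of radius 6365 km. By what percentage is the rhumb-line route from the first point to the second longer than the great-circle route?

4.3%

Great circle: σ = 0.9091 rad → d_gc = Rσ = 5786.2 km
Rhumb: Δφ = +0.5435, Δλ = +1.2570, Δψ = +0.8798, q = Δφ/Δψ = 0.6178 → d_rh = R√(Δφ²+q²Δλ²) = 6032.9 km
Excess = (6032.9 − 5786.2) / 5786.2 = 246.7 / 5786.2 = 4.26% ≈ 4.3%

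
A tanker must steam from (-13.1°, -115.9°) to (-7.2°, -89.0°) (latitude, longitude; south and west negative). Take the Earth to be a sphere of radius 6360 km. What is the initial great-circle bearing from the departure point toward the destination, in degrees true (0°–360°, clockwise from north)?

θ = atan2( sin Δλ·cos φ₂ ,  cos φ₁ sin φ₂ − sin φ₁ cos φ₂ cos Δλ )
  = atan2(+0.4489, +0.0785) = 80.08°

80.1°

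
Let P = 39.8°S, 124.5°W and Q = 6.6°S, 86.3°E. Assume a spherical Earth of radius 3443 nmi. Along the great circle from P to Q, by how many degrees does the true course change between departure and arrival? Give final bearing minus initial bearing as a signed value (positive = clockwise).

+112.4°

Initial bearing θ₁ = atan2(sin Δλ cos φ₂, cos φ₁ sin φ₂ − sin φ₁ cos φ₂ cos Δλ) = 218.72°
Final bearing θ₂ = (initial bearing from the destination back to the start) + 180° = 331.07°
Δθ = θ₂ − θ₁ = +112.4°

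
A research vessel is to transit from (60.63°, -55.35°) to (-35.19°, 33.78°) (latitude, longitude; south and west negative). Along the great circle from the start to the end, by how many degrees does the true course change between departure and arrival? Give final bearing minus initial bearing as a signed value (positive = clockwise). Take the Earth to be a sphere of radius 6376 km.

Initial bearing θ₁ = atan2(sin Δλ cos φ₂, cos φ₁ sin φ₂ − sin φ₁ cos φ₂ cos Δλ) = 109.75°
Final bearing θ₂ = (initial bearing from the destination back to the start) + 180° = 145.61°
Δθ = θ₂ − θ₁ = +35.9°

+35.9°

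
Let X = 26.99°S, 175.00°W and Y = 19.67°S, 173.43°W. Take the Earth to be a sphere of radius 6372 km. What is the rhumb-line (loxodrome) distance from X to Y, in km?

Δψ = ln[tan(π/4+φ₂/2)/tan(π/4+φ₁/2)] = +0.1393;  Δφ = +0.1278 rad,  Δλ = +0.0274 rad
q = Δφ/Δψ = 0.9174
d = R·√(Δφ² + q²Δλ²) = 6372·0.13021 = 830 km

830 km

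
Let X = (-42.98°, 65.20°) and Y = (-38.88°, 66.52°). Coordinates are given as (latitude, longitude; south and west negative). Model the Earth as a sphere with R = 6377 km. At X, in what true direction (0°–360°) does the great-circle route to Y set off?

14.1°

θ = atan2( sin Δλ·cos φ₂ ,  cos φ₁ sin φ₂ − sin φ₁ cos φ₂ cos Δλ )
  = atan2(+0.0179, +0.0714) = 14.11°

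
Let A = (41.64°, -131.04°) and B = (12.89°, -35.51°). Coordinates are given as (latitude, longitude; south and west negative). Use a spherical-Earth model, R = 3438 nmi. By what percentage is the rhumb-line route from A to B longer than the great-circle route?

3.3%

Great circle: σ = 1.4927 rad → d_gc = Rσ = 5131.9 nmi
Rhumb: Δφ = -0.5018, Δλ = +1.6673, Δψ = -0.5738, q = Δφ/Δψ = 0.8744 → d_rh = R√(Δφ²+q²Δλ²) = 5301.0 nmi
Excess = (5301.0 − 5131.9) / 5131.9 = 169.1 / 5131.9 = 3.30% ≈ 3.3%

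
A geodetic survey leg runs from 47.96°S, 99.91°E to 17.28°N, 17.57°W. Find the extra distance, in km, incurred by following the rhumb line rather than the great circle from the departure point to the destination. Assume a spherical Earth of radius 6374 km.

Great circle: cos σ = sin φ₁ sin φ₂ + cos φ₁ cos φ₂ cos Δλ,  σ = 2.1126 rad → d_gc = 13465.6 km
Rhumb line: Δψ = +1.2627, q = Δφ/Δψ = 0.9018, d_rh = R√(Δφ²+q²Δλ²) = 13841.0 km
Excess = 13841.0 − 13465.6 = 375.4 ≈ 375 km

375 km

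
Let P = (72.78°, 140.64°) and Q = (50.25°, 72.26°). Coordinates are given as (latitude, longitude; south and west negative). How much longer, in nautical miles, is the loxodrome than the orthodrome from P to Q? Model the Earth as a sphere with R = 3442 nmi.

Great circle: cos σ = sin φ₁ sin φ₂ + cos φ₁ cos φ₂ cos Δλ,  σ = 0.6366 rad → d_gc = 2191.2 nmi
Rhumb line: Δψ = -0.8702, q = Δφ/Δψ = 0.4519, d_rh = R√(Δφ²+q²Δλ²) = 2297.2 nmi
Excess = 2297.2 − 2191.2 = 106.0 ≈ 106 nmi

106 nmi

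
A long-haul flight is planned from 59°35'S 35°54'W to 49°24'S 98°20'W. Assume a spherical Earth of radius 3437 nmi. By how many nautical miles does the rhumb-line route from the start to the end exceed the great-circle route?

76 nmi

Great circle: cos σ = sin φ₁ sin φ₂ + cos φ₁ cos φ₂ cos Δλ,  σ = 0.6313 rad → d_gc = 2169.9 nmi
Rhumb line: Δψ = +0.3080, q = Δφ/Δψ = 0.5770, d_rh = R√(Δφ²+q²Δλ²) = 2245.8 nmi
Excess = 2245.8 − 2169.9 = 75.9 ≈ 76 nmi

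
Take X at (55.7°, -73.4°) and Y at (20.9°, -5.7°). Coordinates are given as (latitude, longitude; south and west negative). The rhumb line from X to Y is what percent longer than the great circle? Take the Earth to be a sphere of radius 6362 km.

2.6%

Great circle: σ = 1.0536 rad → d_gc = Rσ = 6702.9 km
Rhumb: Δφ = -0.6074, Δλ = +1.1816, Δψ = -0.8026, q = Δφ/Δψ = 0.7568 → d_rh = R√(Δφ²+q²Δλ²) = 6877.1 km
Excess = (6877.1 − 6702.9) / 6702.9 = 174.2 / 6702.9 = 2.60% ≈ 2.6%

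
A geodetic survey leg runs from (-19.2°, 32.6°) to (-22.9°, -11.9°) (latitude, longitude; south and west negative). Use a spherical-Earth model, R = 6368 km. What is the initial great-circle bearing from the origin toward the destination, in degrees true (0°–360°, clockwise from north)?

θ = atan2( sin Δλ·cos φ₂ ,  cos φ₁ sin φ₂ − sin φ₁ cos φ₂ cos Δλ )
  = atan2(-0.6457, -0.1514) = 256.80°

256.8°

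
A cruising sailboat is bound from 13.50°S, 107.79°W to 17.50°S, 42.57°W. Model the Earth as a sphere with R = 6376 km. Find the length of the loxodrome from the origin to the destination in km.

Δψ = ln[tan(π/4+φ₂/2)/tan(π/4+φ₁/2)] = -0.0725;  Δφ = -0.0698 rad,  Δλ = +1.1383 rad
q = Δφ/Δψ = 0.9634
d = R·√(Δφ² + q²Δλ²) = 6376·1.09887 = 7006 km

7006 km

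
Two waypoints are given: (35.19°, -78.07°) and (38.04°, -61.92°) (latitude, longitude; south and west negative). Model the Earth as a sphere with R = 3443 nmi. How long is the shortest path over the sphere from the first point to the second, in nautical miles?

cos σ = sin φ₁ sin φ₂ + cos φ₁ cos φ₂ cos Δλ
      = sin(35.19°)sin(38.04°) + cos(35.19°)cos(38.04°)cos(16.15°) = 0.9734
σ = 13.254° → d = Rσ = 3443·0.23133 = 796 nmi

796 nmi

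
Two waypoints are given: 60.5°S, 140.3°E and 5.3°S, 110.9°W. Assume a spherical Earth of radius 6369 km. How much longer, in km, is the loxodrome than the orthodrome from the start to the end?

Great circle: cos σ = sin φ₁ sin φ₂ + cos φ₁ cos φ₂ cos Δλ,  σ = 1.6485 rad → d_gc = 10499.2 km
Rhumb line: Δψ = +1.2419, q = Δφ/Δψ = 0.7758, d_rh = R√(Δφ²+q²Δλ²) = 11210.5 km
Excess = 11210.5 − 10499.2 = 711.3 ≈ 711 km

711 km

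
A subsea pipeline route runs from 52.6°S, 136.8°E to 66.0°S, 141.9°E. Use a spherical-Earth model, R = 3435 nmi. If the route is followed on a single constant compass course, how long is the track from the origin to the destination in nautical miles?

Rhumb course C = atan2(Δλ, Δψ) with Δψ = ln[tan(π/4+φ₂/2)/tan(π/4+φ₁/2)] = -0.4653, Δλ = +0.0890 → C = 169.17°
d = R·|Δφ| / |cos C| = 3435·0.23387 / 0.98219 = 818 nmi

818 nmi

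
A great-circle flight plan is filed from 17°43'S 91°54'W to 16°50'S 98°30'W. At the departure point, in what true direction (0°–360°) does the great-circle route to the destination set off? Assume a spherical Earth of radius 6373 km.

N = sin Δλ·cos φ₂ = -0.1100;  D = cos φ₁ sin φ₂ − sin φ₁ cos φ₂ cos Δλ = +0.0135
initial course = atan2(N, D) = 276.99°

277.0°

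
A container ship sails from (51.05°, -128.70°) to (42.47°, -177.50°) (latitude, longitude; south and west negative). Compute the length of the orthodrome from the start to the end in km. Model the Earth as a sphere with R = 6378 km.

cos σ = sin φ₁ sin φ₂ + cos φ₁ cos φ₂ cos Δλ
      = sin(51.05°)sin(42.47°) + cos(51.05°)cos(42.47°)cos(-48.80°) = 0.8305
σ = 33.846° → d = Rσ = 6378·0.59072 = 3768 km

3768 km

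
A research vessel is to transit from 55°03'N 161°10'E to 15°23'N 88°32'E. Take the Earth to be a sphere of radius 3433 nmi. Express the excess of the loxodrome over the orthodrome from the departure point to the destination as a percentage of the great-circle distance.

Great circle: σ = 1.1785 rad → d_gc = Rσ = 4045.8 nmi
Rhumb: Δφ = -0.6923, Δλ = -1.2677, Δψ = -0.8840, q = Δφ/Δψ = 0.7832 → d_rh = R√(Δφ²+q²Δλ²) = 4155.2 nmi
Excess = (4155.2 − 4045.8) / 4045.8 = 109.4 / 4045.8 = 2.70% ≈ 2.7%

2.7%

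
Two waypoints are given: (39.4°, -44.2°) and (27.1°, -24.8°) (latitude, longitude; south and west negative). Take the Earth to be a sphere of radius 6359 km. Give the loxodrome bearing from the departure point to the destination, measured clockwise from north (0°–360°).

127.3°

Meridional parts: M(φ₁)=+0.7493, M(φ₂)=+0.4917 → ΔM = -0.2576;  Δλ = +0.3386 rad
tan C = Δλ / ΔM = -1.3143 → C = 127.27°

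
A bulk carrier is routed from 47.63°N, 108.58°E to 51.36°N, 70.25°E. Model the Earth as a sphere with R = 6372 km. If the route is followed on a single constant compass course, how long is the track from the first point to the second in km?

2798 km

Δψ = ln[tan(π/4+φ₂/2)/tan(π/4+φ₁/2)] = +0.1003;  Δφ = +0.0651 rad,  Δλ = -0.6690 rad
q = Δφ/Δψ = 0.6491
d = R·√(Δφ² + q²Δλ²) = 6372·0.43908 = 2798 km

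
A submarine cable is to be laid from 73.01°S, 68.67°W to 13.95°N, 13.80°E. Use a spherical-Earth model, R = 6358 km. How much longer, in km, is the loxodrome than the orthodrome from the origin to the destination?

Great circle: cos σ = sin φ₁ sin φ₂ + cos φ₁ cos φ₂ cos Δλ,  σ = 1.7654 rad → d_gc = 11224.5 km
Rhumb line: Δψ = +2.1473, q = Δφ/Δψ = 0.7068, d_rh = R√(Δφ²+q²Δλ²) = 11617.2 km
Excess = 11617.2 − 11224.5 = 392.7 ≈ 393 km

393 km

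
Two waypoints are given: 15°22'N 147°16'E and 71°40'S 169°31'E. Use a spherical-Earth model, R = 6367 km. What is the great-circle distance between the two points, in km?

9815 km

cos σ = sin φ₁ sin φ₂ + cos φ₁ cos φ₂ cos Δλ
      = sin(15.37°)sin(-71.67°) + cos(15.37°)cos(-71.67°)cos(22.25°) = 0.0292
σ = 88.328° → d = Rσ = 6367·1.54162 = 9815 km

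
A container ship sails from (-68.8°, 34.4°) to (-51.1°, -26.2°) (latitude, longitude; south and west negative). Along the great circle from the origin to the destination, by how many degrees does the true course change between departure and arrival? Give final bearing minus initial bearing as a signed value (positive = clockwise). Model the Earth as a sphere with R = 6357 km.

+54.2°

Initial bearing θ₁ = atan2(sin Δλ cos φ₂, cos φ₁ sin φ₂ − sin φ₁ cos φ₂ cos Δλ) = 270.63°
Final bearing θ₂ = (initial bearing from the destination back to the start) + 180° = 324.84°
Δθ = θ₂ − θ₁ = +54.2°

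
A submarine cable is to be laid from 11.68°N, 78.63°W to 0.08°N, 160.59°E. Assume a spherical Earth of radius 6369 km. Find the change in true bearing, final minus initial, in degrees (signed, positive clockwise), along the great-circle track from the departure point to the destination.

-20.5°

At departure: θ₁ = atan2(sin Δλ cos φ₂, cos φ₁ sin φ₂ − sin φ₁ cos φ₂ cos Δλ) = 276.97°
At arrival: θ₂ = atan2(sin Δλ cos φ₁, −cos φ₂ sin φ₁ + sin φ₂ cos φ₁ cos Δλ) = 256.43°
Δθ = θ₂ − θ₁ = -20.5°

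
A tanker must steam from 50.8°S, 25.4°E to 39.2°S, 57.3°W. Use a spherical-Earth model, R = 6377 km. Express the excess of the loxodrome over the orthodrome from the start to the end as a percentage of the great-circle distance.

Great circle: σ = 0.9860 rad → d_gc = Rσ = 6287.8 km
Rhumb: Δφ = +0.2025, Δλ = -1.4434, Δψ = +0.2878, q = Δφ/Δψ = 0.7035 → d_rh = R√(Δφ²+q²Δλ²) = 6602.5 km
Excess = (6602.5 − 6287.8) / 6287.8 = 314.7 / 6287.8 = 5.00% ≈ 5.0%

5.0%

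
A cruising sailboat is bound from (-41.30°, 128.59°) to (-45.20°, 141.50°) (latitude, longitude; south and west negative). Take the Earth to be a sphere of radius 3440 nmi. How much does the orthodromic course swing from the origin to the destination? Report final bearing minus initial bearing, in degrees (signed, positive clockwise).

At departure: θ₁ = atan2(sin Δλ cos φ₂, cos φ₁ sin φ₂ − sin φ₁ cos φ₂ cos Δλ) = 116.87°
At arrival: θ₂ = atan2(sin Δλ cos φ₁, −cos φ₂ sin φ₁ + sin φ₂ cos φ₁ cos Δλ) = 108.00°
Δθ = θ₂ − θ₁ = -8.9°

-8.9°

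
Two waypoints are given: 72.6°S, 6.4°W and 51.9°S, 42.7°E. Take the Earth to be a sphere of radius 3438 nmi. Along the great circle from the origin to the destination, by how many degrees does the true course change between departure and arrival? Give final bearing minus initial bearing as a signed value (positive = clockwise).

Initial bearing θ₁ = atan2(sin Δλ cos φ₂, cos φ₁ sin φ₂ − sin φ₁ cos φ₂ cos Δλ) = 72.15°
Final bearing θ₂ = (initial bearing from the destination back to the start) + 180° = 27.47°
Δθ = θ₂ − θ₁ = -44.7°

-44.7°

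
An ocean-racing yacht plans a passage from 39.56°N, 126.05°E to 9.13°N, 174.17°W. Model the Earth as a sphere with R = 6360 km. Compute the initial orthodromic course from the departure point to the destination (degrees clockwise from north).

102.8°

θ = atan2( sin Δλ·cos φ₂ ,  cos φ₁ sin φ₂ − sin φ₁ cos φ₂ cos Δλ )
  = atan2(+0.8532, -0.1942) = 102.82°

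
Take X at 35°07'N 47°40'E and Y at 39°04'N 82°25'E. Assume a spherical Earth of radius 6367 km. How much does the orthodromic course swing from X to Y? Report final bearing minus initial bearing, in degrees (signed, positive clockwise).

+21.4°

At departure: θ₁ = atan2(sin Δλ cos φ₂, cos φ₁ sin φ₂ − sin φ₁ cos φ₂ cos Δλ) = 71.45°
At arrival: θ₂ = atan2(sin Δλ cos φ₁, −cos φ₂ sin φ₁ + sin φ₂ cos φ₁ cos Δλ) = 92.83°
Δθ = θ₂ − θ₁ = +21.4°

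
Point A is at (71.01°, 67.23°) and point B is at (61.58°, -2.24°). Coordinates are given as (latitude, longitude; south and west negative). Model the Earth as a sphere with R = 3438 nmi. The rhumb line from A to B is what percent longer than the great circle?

5.4%

Great circle: σ = 0.4823 rad → d_gc = Rσ = 1658.2 nmi
Rhumb: Δφ = -0.1646, Δλ = -1.2125, Δψ = -0.4148, q = Δφ/Δψ = 0.3968 → d_rh = R√(Δφ²+q²Δλ²) = 1748.2 nmi
Excess = (1748.2 − 1658.2) / 1658.2 = 90.0 / 1658.2 = 5.43% ≈ 5.4%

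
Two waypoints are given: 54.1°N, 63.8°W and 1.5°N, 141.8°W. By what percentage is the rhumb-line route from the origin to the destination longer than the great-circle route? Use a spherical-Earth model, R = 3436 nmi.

Great circle: σ = 1.4272 rad → d_gc = Rσ = 4904.0 nmi
Rhumb: Δφ = -0.9180, Δλ = -1.3614, Δψ = -1.1010, q = Δφ/Δψ = 0.8339 → d_rh = R√(Δφ²+q²Δλ²) = 5016.3 nmi
Excess = (5016.3 − 4904.0) / 4904.0 = 112.3 / 4904.0 = 2.29% ≈ 2.3%

2.3%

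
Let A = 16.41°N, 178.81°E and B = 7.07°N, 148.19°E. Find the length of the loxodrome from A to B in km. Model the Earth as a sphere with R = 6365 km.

3484 km

Rhumb course C = atan2(Δλ, Δψ) with Δψ = ln[tan(π/4+φ₂/2)/tan(π/4+φ₁/2)] = -0.1667, Δλ = -0.5344 → C = 252.68°
d = R·|Δφ| / |cos C| = 6365·0.16301 / 0.29777 = 3484 km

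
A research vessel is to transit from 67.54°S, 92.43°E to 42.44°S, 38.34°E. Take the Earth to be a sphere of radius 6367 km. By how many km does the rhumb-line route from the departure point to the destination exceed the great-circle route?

111 km

Great circle: cos σ = sin φ₁ sin φ₂ + cos φ₁ cos φ₂ cos Δλ,  σ = 0.6616 rad → d_gc = 4212.6 km
Rhumb line: Δψ = +0.7972, q = Δφ/Δψ = 0.5495, d_rh = R√(Δφ²+q²Δλ²) = 4323.2 km
Excess = 4323.2 − 4212.6 = 110.6 ≈ 111 km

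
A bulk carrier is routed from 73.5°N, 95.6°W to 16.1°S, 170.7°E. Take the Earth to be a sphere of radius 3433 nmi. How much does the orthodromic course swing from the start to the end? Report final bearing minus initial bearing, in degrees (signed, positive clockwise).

-71.7°

Initial bearing θ₁ = atan2(sin Δλ cos φ₂, cos φ₁ sin φ₂ − sin φ₁ cos φ₂ cos Δλ) = 268.85°
Final bearing θ₂ = (initial bearing from the destination back to the start) + 180° = 197.19°
Δθ = θ₂ − θ₁ = -71.7°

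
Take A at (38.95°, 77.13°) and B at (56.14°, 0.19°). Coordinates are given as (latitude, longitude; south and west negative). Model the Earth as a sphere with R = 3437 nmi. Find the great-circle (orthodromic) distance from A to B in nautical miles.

3101 nmi

Haversine: a = sin²(Δφ/2)+cos φ₁ cos φ₂ sin²(Δλ/2) = 0.19003;  σ = 2·atan2(√a,√(1−a))
σ = 51.688° → d = Rσ = 3437·0.90213 = 3101 nmi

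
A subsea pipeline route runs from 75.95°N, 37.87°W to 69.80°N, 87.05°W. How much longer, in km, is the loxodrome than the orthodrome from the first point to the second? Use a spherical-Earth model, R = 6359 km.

Great circle: cos σ = sin φ₁ sin φ₂ + cos φ₁ cos φ₂ cos Δλ,  σ = 0.2645 rad → d_gc = 1682.2 km
Rhumb line: Δψ = -0.3685, q = Δφ/Δψ = 0.2913, d_rh = R√(Δφ²+q²Δλ²) = 1730.4 km
Excess = 1730.4 − 1682.2 = 48.2 ≈ 48 km

48 km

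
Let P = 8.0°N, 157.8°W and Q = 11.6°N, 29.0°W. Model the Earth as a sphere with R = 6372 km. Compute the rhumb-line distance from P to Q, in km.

14118 km

Δψ = ln[tan(π/4+φ₂/2)/tan(π/4+φ₁/2)] = +0.0638;  Δφ = +0.0628 rad,  Δλ = +2.2480 rad
q = Δφ/Δψ = 0.9852
d = R·√(Δφ² + q²Δλ²) = 6372·2.21569 = 14118 km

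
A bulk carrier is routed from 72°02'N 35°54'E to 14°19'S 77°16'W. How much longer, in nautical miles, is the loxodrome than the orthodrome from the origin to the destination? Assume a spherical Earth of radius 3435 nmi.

Great circle: cos σ = sin φ₁ sin φ₂ + cos φ₁ cos φ₂ cos Δλ,  σ = 1.9314 rad → d_gc = 6634.2 nmi
Rhumb line: Δψ = -2.0971, q = Δφ/Δψ = 0.7186, d_rh = R√(Δφ²+q²Δλ²) = 7111.4 nmi
Excess = 7111.4 − 6634.2 = 477.2 ≈ 477 nmi

477 nmi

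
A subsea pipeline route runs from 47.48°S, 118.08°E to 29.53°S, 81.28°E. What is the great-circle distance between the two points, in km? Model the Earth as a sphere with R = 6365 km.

Haversine: a = sin²(Δφ/2)+cos φ₁ cos φ₂ sin²(Δλ/2) = 0.08293;  σ = 2·atan2(√a,√(1−a))
σ = 33.473° → d = Rσ = 6365·0.58422 = 3719 km

3719 km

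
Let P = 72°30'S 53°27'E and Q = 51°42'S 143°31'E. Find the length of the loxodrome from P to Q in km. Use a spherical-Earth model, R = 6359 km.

Rhumb course C = atan2(Δλ, Δψ) with Δψ = ln[tan(π/4+φ₂/2)/tan(π/4+φ₁/2)] = +0.8137, Δλ = +1.5720 → C = 62.63°
d = R·|Δφ| / |cos C| = 6359·0.36303 / 0.45969 = 5022 km

5022 km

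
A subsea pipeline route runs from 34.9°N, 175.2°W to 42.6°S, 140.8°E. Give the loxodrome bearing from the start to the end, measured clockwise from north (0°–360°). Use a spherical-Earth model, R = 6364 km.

207.5°

Δψ = ln[tan(π/4+φ₂/2)/tan(π/4+φ₁/2)] = -1.4740
Δλ = -0.7679 rad (taken the short way round)
course = atan2(Δλ, Δψ) = 207.52°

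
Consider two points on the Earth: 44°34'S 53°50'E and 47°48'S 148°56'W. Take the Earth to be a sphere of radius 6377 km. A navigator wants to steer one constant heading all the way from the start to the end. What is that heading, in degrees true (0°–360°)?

Meridional parts: M(φ₁)=-0.8707, M(φ₂)=-0.9523 → ΔM = -0.0815;  Δλ = +2.7442 rad
tan C = Δλ / ΔM = -33.6542 → C = 91.70°

91.7°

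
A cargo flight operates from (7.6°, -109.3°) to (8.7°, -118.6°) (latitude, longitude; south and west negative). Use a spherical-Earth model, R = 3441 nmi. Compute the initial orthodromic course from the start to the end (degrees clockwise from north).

277.5°

N = sin Δλ·cos φ₂ = -0.1597;  D = cos φ₁ sin φ₂ − sin φ₁ cos φ₂ cos Δλ = +0.0209
initial course = atan2(N, D) = 277.46°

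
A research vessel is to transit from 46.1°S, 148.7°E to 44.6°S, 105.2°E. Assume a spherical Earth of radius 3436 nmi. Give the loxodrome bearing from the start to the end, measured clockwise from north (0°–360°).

272.8°

Meridional parts: M(φ₁)=-0.9088, M(φ₂)=-0.8715 → ΔM = +0.0373;  Δλ = -0.7592 rad
tan C = Δλ / ΔM = -20.3787 → C = 272.81°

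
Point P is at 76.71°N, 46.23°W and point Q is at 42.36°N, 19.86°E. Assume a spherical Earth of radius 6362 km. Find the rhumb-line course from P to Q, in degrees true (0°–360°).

Meridional parts: M(φ₁)=+2.1499, M(φ₂)=+0.8176 → ΔM = -1.3322;  Δλ = +1.1535 rad
tan C = Δλ / ΔM = -0.8658 → C = 139.11°

139.1°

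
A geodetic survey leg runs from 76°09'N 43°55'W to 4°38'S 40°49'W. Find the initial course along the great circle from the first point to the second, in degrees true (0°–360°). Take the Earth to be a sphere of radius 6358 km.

N = sin Δλ·cos φ₂ = +0.0539;  D = cos φ₁ sin φ₂ − sin φ₁ cos φ₂ cos Δλ = -0.9857
initial course = atan2(N, D) = 176.87°

176.9°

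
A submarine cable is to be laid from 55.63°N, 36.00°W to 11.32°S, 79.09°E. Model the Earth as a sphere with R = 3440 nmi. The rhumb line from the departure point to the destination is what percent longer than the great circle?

Great circle: σ = 1.9788 rad → d_gc = Rσ = 6807.0 nmi
Rhumb: Δφ = -1.1685, Δλ = +2.0087, Δψ = -1.3724, q = Δφ/Δψ = 0.8514 → d_rh = R√(Δφ²+q²Δλ²) = 7125.3 nmi
Excess = (7125.3 − 6807.0) / 6807.0 = 318.3 / 6807.0 = 4.68% ≈ 4.7%

4.7%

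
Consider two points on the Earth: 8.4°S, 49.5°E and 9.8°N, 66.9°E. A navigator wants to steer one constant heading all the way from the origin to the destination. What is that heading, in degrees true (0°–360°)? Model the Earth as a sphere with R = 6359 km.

43.6°

Meridional parts: M(φ₁)=-0.1471, M(φ₂)=+0.1719 → ΔM = +0.3190;  Δλ = +0.3037 rad
tan C = Δλ / ΔM = +0.9519 → C = 43.59°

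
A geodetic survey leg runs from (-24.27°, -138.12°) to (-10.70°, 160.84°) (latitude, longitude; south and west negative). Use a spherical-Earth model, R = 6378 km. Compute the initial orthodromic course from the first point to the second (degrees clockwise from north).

θ = atan2( sin Δλ·cos φ₂ ,  cos φ₁ sin φ₂ − sin φ₁ cos φ₂ cos Δλ )
  = atan2(-0.8597, +0.0263) = 271.75°

271.8°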